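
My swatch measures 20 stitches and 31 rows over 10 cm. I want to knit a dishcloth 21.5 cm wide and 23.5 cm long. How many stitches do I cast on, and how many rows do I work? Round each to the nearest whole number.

Stitch gauge = 20/10 = 2 sts/cm; 21.5 × 2 = 43.00 → 43 sts.
Row gauge = 31/10 = 3.1 rows/cm; 23.5 × 3.1 = 72.85 → 73 rows.

Cast on 43 stitches and work 73 rows.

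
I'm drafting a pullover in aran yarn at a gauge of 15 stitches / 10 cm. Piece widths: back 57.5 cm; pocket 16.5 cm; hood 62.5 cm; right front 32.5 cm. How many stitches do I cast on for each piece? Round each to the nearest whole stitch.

Rate = 15/10 = 1.5 sts per cm.
back: 57.5 × 1.5 = 86.25 → 86.
pocket: 16.5 × 1.5 = 24.75 → 25.
hood: 62.5 × 1.5 = 93.75 → 94.
right front: 32.5 × 1.5 = 48.75 → 49.

back 86; pocket 25; hood 94; right front 49.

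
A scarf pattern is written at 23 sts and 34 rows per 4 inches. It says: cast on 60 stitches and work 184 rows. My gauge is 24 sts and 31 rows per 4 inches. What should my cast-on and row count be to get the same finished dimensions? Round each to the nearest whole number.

Cast on 63 stitches; work 168 rows.

Stitches: 60 × 24/23 = 62.61 → 63.
Rows: 184 × 31/34 = 167.76 → 168.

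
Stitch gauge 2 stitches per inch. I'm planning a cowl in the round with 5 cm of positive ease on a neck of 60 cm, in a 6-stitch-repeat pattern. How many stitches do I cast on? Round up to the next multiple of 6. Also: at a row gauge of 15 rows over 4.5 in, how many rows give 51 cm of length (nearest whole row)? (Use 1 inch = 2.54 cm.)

Finished = 60 + 5 = 65 cm.
65 cm × 1/2.54 = 25.59 inches.
2/1 = 2 sts per in; 25.59 × 2 = 51.18 sts.
Next multiple of 6 → 54.
51 cm = 20.08 inches; × 3.333 = 66.93 → 67 rows.

Cast on 54 stitches; work 67 rows.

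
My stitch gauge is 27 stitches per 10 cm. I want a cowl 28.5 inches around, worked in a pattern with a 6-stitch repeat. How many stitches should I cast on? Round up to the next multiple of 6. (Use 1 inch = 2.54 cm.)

28.5 in = 28.5 × 2.54 = 72.39 cm.
27 / 10 = 2.7 sts/cm.
72.39 × 2.7 = 195.45 sts.
→ 198.

CO 198 sts.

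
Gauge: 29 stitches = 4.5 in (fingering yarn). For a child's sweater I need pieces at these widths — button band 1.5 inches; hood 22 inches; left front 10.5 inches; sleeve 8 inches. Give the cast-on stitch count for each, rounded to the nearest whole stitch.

button band 10; hood 142; left front 68; sleeve 52.

Rate = 29/4.5 = 6.444 sts per in.
button band: 1.5 × 6.444 = 9.67 → 10.
hood: 22 × 6.444 = 141.78 → 142.
left front: 10.5 × 6.444 = 67.67 → 68.
sleeve: 8 × 6.444 = 51.56 → 52.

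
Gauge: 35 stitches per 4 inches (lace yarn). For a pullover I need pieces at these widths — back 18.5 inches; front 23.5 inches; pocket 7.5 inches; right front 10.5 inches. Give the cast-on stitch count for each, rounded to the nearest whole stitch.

back 162; front 206; pocket 66; right front 92.

Rate = 35/4 = 8.75 sts per in.
back: 18.5 × 8.75 = 161.88 → 162.
front: 23.5 × 8.75 = 205.62 → 206.
pocket: 7.5 × 8.75 = 65.62 → 66.
right front: 10.5 × 8.75 = 91.88 → 92.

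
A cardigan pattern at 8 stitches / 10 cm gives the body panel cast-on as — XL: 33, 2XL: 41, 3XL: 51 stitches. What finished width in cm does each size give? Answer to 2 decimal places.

XL 41.25 cm; 2XL 51.25 cm; 3XL 63.75 cm.

8/10 = 0.8 sts per cm.
XL: 33 / 0.8 = 41.250 → 41.25 cm.
2XL: 41 / 0.8 = 51.250 → 51.25 cm.
3XL: 51 / 0.8 = 63.750 → 63.75 cm.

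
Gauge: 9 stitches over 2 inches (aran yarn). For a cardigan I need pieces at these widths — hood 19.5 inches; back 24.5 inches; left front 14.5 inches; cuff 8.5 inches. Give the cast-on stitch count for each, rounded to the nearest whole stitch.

hood 88; back 110; left front 65; cuff 38.

Rate = 9/2 = 4.5 sts per in.
hood: 19.5 × 4.5 = 87.75 → 88.
back: 24.5 × 4.5 = 110.25 → 110.
left front: 14.5 × 4.5 = 65.25 → 65.
cuff: 8.5 × 4.5 = 38.25 → 38.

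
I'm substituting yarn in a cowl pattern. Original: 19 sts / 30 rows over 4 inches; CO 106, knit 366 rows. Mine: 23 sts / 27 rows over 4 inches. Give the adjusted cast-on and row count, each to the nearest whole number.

Stitches: 106 × 23/19 = 128.32 → 128.
Rows: 366 × 27/30 = 329.40 → 329.

Cast on 128 stitches; work 329 rows.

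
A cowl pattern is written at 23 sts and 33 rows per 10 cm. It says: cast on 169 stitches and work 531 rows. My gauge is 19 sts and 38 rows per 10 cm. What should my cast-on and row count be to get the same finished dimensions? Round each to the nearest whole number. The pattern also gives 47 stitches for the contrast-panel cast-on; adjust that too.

Stitches: 169 × 19/23 = 139.61 → 140.
Rows: 531 × 38/33 = 611.45 → 611.
contrast-panel cast-on: 47 × 19/23 = 38.83 → 39.

Cast on 140 stitches; work 611 rows; contrast-panel cast-on 39 stitches.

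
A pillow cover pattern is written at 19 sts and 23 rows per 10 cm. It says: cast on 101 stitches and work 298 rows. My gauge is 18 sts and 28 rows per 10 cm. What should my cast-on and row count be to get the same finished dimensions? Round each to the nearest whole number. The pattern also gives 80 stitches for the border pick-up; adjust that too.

Cast on 96 stitches; work 363 rows; border pick-up 76 stitches.

Stitches: 101 × 18/19 = 95.68 → 96.
Rows: 298 × 28/23 = 362.78 → 363.
border pick-up: 80 × 18/19 = 75.79 → 76.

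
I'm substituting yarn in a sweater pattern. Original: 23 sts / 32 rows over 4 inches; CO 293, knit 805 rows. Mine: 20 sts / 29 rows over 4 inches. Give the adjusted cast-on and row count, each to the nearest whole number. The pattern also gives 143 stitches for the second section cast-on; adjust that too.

Stitches: 293 × 20/23 = 254.78 → 255.
Rows: 805 × 29/32 = 729.53 → 730.
second section cast-on: 143 × 20/23 = 124.35 → 124.

Cast on 255 stitches; work 730 rows; second section cast-on 124 stitches.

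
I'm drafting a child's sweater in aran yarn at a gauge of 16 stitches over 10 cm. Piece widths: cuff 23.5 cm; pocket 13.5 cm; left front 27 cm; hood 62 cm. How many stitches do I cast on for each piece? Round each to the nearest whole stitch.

Rate = 16/10 = 1.6 sts per cm.
cuff: 23.5 × 1.6 = 37.60 → 38.
pocket: 13.5 × 1.6 = 21.60 → 22.
left front: 27 × 1.6 = 43.20 → 43.
hood: 62 × 1.6 = 99.20 → 99.

cuff 38; pocket 22; left front 43; hood 99.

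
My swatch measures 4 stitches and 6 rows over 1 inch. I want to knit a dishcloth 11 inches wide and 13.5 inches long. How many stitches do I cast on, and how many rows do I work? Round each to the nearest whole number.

Cast on 44 stitches and work 81 rows.

Stitch gauge = 4/1 = 4 sts/in; 11 × 4 = 44.00 → 44 sts.
Row gauge = 6/1 = 6 rows/in; 13.5 × 6 = 81.00 → 81 rows.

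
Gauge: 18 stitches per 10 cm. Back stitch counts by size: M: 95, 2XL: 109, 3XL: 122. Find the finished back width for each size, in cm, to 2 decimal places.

M 52.78 cm; 2XL 60.56 cm; 3XL 67.78 cm.

18/10 = 1.8 sts per cm.
M: 95 / 1.8 = 52.778 → 52.78 cm.
2XL: 109 / 1.8 = 60.556 → 60.56 cm.
3XL: 122 / 1.8 = 67.778 → 67.78 cm.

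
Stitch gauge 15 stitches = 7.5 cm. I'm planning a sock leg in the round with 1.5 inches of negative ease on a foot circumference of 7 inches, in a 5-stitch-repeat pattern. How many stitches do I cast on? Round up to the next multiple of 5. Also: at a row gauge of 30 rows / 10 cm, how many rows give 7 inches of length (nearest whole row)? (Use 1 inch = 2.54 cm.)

Cast on 30 stitches; work 53 rows.

Finished = 7 − 1.5 = 5.5 inches.
5.5 inches × 2.54 = 13.97 cm.
15/7.5 = 2 sts per cm; 13.97 × 2 = 27.94 sts.
Next multiple of 5 → 30.
7 inches = 17.78 cm; × 3 = 53.34 → 53 rows.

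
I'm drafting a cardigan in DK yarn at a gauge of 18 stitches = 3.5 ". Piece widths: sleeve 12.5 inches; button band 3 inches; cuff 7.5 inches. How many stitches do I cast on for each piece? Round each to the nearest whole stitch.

Rate = 18/3.5 = 5.143 sts per in.
sleeve: 12.5 × 5.143 = 64.29 → 64.
button band: 3 × 5.143 = 15.43 → 15.
cuff: 7.5 × 5.143 = 38.57 → 39.

sleeve 64; button band 15; cuff 39.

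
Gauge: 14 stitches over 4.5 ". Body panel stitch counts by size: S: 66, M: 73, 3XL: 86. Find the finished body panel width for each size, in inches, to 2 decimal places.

14/4.5 = 3.111 sts per in.
S: 66 / 3.111 = 21.214 → 21.21 in.
M: 73 / 3.111 = 23.464 → 23.46 in.
3XL: 86 / 3.111 = 27.643 → 27.64 in.

S 21.21 inches; M 23.46 inches; 3XL 27.64 inches.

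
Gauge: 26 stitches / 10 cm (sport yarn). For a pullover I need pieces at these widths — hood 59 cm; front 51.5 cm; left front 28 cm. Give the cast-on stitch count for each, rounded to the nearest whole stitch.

hood 153; front 134; left front 73.

Rate = 26/10 = 2.6 sts per cm.
hood: 59 × 2.6 = 153.40 → 153.
front: 51.5 × 2.6 = 133.90 → 134.
left front: 28 × 2.6 = 72.80 → 73.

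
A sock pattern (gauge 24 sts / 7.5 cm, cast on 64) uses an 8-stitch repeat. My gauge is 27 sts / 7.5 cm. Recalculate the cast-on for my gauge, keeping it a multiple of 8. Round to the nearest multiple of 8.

72 stitches.

64 × 27 / 24 = 72.00.
Nearest multiple of 8: 72.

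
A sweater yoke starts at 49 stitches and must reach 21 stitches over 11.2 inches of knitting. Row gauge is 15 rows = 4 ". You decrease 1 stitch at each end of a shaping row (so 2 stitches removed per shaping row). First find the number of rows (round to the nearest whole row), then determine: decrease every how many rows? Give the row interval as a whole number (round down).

Decrease every 3rd row.

Rows = 11.2 × 3.75 = 42.0 → 42 rows.
Stitches to remove: 28 → 14 shaping rows (at 2 st each).
42 / 14 = 3.00 → every 3 rows.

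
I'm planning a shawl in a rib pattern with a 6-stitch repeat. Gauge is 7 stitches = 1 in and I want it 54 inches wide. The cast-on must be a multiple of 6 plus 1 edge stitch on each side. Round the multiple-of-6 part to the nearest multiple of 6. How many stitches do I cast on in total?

7 / 1 = 7 sts per inch.
54 × 7 = 378.00 sts.
Less 2 edge sts → 376.00 for the repeat.
Nearest multiple of 6: 378.
Add back 2 edge sts → 380.

380 stitches.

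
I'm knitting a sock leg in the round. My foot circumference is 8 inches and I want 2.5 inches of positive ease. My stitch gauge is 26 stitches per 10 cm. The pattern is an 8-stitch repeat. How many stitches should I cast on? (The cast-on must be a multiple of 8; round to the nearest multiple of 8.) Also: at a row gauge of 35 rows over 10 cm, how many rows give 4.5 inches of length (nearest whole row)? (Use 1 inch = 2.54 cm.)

Finished = 8 + 2.5 = 10.5 inches.
10.5 inches × 2.54 = 26.67 cm.
26/10 = 2.6 sts per cm; 26.67 × 2.6 = 69.34 sts.
Nearest multiple of 8 → 72.
4.5 inches = 11.43 cm; × 3.5 = 40.01 → 40 rows.

Cast on 72 stitches; work 40 rows.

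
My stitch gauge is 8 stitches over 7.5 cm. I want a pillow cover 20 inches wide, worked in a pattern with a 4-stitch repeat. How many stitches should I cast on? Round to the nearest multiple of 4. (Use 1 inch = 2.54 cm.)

CO 56 sts.

20 in = 20 × 2.54 = 50.80 cm.
8 / 7.5 = 1.067 sts/cm.
50.80 × 1.067 = 54.19 sts.
→ 56.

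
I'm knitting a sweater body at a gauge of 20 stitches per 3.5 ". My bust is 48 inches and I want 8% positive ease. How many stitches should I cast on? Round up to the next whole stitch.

Cast on 297 stitches.

Finished = 48 × 1.08 = 51.84 in.
20 / 3.5 = 5.714 sts per inch.
51.84 × 5.714 = 296.23 sts.
→ 297 sts.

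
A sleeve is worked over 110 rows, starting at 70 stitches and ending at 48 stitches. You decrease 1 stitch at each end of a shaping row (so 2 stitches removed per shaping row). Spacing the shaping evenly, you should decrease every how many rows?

Decrease every 10th row.

Stitches to remove: |48 − 70| = 22.
Shaping rows needed: 22 / 2 = 11.
110 rows / 11 = every 10 rows.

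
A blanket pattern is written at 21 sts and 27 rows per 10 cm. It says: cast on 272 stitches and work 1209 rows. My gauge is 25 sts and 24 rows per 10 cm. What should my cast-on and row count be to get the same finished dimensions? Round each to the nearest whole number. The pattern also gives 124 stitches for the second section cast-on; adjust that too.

Cast on 324 stitches; work 1075 rows; second section cast-on 148 stitches.

Stitches: 272 × 25/21 = 323.81 → 324.
Rows: 1209 × 24/27 = 1074.67 → 1075.
second section cast-on: 124 × 25/21 = 147.62 → 148.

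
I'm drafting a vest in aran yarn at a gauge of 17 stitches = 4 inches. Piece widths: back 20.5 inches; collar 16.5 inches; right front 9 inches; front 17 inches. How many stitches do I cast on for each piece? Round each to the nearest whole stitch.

Rate = 17/4 = 4.25 sts per in.
back: 20.5 × 4.25 = 87.12 → 87.
collar: 16.5 × 4.25 = 70.12 → 70.
right front: 9 × 4.25 = 38.25 → 38.
front: 17 × 4.25 = 72.25 → 72.

back 87; collar 70; right front 38; front 72.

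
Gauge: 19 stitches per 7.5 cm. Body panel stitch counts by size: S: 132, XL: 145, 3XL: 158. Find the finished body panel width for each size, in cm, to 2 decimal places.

19/7.5 = 2.533 sts per cm.
S: 132 / 2.533 = 52.105 → 52.11 cm.
XL: 145 / 2.533 = 57.237 → 57.24 cm.
3XL: 158 / 2.533 = 62.368 → 62.37 cm.

S 52.11 cm; XL 57.24 cm; 3XL 62.37 cm.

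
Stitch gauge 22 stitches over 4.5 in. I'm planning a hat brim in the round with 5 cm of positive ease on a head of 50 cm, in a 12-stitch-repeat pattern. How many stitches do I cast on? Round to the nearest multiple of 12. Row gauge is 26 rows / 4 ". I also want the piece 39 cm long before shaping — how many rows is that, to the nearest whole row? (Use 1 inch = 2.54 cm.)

Cast on 108 stitches; work 100 rows.

Finished = 50 + 5 = 55 cm.
55 cm × 1/2.54 = 21.65 inches.
22/4.5 = 4.889 sts per in; 21.65 × 4.889 = 105.86 sts.
Nearest multiple of 12 → 108.
39 cm = 15.35 inches; × 6.5 = 99.80 → 100 rows.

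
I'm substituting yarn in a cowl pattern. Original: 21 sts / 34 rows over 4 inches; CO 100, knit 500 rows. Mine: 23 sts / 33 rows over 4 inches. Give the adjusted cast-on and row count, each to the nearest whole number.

Stitches: 100 × 23/21 = 109.52 → 110.
Rows: 500 × 33/34 = 485.29 → 485.

Cast on 110 stitches; work 485 rows.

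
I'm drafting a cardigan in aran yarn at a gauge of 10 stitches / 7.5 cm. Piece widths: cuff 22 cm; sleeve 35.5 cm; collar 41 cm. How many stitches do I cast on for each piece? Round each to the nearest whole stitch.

Rate = 10/7.5 = 1.333 sts per cm.
cuff: 22 × 1.333 = 29.33 → 29.
sleeve: 35.5 × 1.333 = 47.33 → 47.
collar: 41 × 1.333 = 54.67 → 55.

cuff 29; sleeve 47; collar 55.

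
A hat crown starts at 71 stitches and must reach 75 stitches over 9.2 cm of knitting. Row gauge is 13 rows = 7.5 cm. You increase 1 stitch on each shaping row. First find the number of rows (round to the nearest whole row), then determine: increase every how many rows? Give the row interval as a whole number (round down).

Rows = 9.2 × 1.733 = 15.9 → 16 rows.
Stitches to add: 4 → 4 shaping rows (at 1 st each).
16 / 4 = 4.00 → every 4 rows.

Increase every 4th row.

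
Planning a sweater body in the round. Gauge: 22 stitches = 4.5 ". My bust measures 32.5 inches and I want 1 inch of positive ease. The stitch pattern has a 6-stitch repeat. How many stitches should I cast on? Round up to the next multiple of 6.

Finished = 32.5 + 1 = 33.5 inches.
22 / 4.5 = 4.889 sts/in.
33.5 × 4.889 = 163.78 sts.
Next multiple of 6: 168.

168 stitches.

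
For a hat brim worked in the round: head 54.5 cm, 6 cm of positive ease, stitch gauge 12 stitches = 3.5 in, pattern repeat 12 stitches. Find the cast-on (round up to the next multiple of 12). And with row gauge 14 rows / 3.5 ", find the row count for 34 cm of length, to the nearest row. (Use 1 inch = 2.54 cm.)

Finished = 54.5 + 6 = 60.5 cm.
60.5 cm × 1/2.54 = 23.82 inches.
12/3.5 = 3.429 sts per in; 23.82 × 3.429 = 81.66 sts.
Next multiple of 12 → 84.
34 cm = 13.39 inches; × 4 = 53.54 → 54 rows.

Cast on 84 stitches; work 54 rows.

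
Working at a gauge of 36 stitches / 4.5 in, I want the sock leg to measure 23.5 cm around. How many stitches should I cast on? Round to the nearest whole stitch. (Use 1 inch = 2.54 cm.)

CO 74 sts.

23.5 cm = 9.25 in.
36 stitches / 4.5 in = 8 stitches per inch.
9.25 × 8 = 74.02 stitches.
Round to nearest → 74.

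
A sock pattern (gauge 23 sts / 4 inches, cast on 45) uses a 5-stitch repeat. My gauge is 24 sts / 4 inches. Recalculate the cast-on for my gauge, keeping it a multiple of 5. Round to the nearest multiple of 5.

45 × 24 / 23 = 46.96.
Nearest multiple of 5: 45.

CO 45 sts.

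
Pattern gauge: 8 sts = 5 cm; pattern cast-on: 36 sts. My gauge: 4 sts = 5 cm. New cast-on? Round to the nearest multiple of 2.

CO 18 sts.

Scale factor = 4 / 8 = 0.500.
36 × 4 / 8 = 18.00 sts.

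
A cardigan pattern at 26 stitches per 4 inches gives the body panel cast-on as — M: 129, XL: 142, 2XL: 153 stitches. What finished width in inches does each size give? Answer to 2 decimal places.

26/4 = 6.5 sts per in.
M: 129 / 6.5 = 19.846 → 19.85 in.
XL: 142 / 6.5 = 21.846 → 21.85 in.
2XL: 153 / 6.5 = 23.538 → 23.54 in.

M 19.85 inches; XL 21.85 inches; 2XL 23.54 inches.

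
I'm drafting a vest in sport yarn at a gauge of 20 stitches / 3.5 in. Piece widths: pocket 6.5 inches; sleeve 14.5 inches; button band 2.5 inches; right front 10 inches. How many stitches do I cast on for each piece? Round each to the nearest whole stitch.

pocket 37; sleeve 83; button band 14; right front 57.

Rate = 20/3.5 = 5.714 sts per in.
pocket: 6.5 × 5.714 = 37.14 → 37.
sleeve: 14.5 × 5.714 = 82.86 → 83.
button band: 2.5 × 5.714 = 14.29 → 14.
right front: 10 × 5.714 = 57.14 → 57.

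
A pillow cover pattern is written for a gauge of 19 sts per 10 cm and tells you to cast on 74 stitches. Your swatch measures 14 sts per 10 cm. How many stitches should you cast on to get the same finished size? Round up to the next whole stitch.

Scale factor = 14 / 19 = 0.737.
74 × 14 / 19 = 54.53 sts.
→ 55 sts.

55 stitches.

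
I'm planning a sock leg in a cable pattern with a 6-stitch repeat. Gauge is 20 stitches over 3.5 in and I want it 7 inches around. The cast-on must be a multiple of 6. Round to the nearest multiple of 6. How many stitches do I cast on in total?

Cast on 42 stitches.

20 / 3.5 = 5.714 sts per inch.
7 × 5.714 = 40.00 sts.
Nearest multiple of 6: 42.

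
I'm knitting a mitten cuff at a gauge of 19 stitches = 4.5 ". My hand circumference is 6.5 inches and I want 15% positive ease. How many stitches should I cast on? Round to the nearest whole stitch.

Finished = 6.5 × 1.15 = 7.47 in.
19 / 4.5 = 4.222 sts per inch.
7.47 × 4.222 = 31.56 sts.
→ 32 sts.

CO 32 sts.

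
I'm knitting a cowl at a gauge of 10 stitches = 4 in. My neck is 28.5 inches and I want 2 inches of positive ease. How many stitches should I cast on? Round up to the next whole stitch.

77 stitches.

Finished = 28.5 + 2 = 30.5 in.
10 / 4 = 2.5 sts per inch.
30.50 × 2.5 = 76.25 sts.
→ 77 sts.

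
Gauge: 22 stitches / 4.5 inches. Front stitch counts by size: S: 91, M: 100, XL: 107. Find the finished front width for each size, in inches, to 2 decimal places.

22/4.5 = 4.889 sts per in.
S: 91 / 4.889 = 18.614 → 18.61 in.
M: 100 / 4.889 = 20.455 → 20.45 in.
XL: 107 / 4.889 = 21.886 → 21.89 in.

S 18.61 inches; M 20.45 inches; XL 21.89 inches.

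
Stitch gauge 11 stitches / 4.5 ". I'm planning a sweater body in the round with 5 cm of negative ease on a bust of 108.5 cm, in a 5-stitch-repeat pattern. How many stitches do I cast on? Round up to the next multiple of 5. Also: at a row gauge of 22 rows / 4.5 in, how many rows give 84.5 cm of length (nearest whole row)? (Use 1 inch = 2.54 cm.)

Cast on 100 stitches; work 163 rows.

Finished = 108.5 − 5 = 103.5 cm.
103.5 cm × 1/2.54 = 40.75 inches.
11/4.5 = 2.444 sts per in; 40.75 × 2.444 = 99.61 sts.
Next multiple of 5 → 100.
84.5 cm = 33.27 inches; × 4.889 = 162.64 → 163 rows.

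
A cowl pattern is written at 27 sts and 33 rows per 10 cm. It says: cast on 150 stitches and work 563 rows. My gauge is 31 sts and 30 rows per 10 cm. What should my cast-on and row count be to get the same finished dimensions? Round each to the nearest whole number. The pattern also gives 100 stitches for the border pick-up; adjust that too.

Cast on 172 stitches; work 512 rows; border pick-up 115 stitches.

Stitches: 150 × 31/27 = 172.22 → 172.
Rows: 563 × 30/33 = 511.82 → 512.
border pick-up: 100 × 31/27 = 114.81 → 115.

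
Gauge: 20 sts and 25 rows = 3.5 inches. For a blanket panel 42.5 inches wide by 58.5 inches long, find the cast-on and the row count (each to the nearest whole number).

Cast on 243 stitches and work 418 rows.

Stitch gauge = 20/3.5 = 5.714 sts/in; 42.5 × 5.714 = 242.86 → 243 sts.
Row gauge = 25/3.5 = 7.143 rows/in; 58.5 × 7.143 = 417.86 → 418 rows.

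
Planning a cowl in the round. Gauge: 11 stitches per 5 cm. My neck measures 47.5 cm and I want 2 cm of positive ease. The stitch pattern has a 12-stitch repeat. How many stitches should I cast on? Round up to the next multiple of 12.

Cast on 120 stitches.

Finished = 47.5 + 2 = 49.5 cm.
11 / 5 = 2.2 sts/cm.
49.5 × 2.2 = 108.90 sts.
Next multiple of 12: 120.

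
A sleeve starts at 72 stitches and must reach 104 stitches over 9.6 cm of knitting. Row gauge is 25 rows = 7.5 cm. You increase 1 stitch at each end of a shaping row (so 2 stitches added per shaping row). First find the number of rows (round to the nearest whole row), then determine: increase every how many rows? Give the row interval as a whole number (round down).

Increase every 2nd row.

Rows = 9.6 × 3.333 = 32.0 → 32 rows.
Stitches to add: 32 → 16 shaping rows (at 2 st each).
32 / 16 = 2.00 → every 2 rows.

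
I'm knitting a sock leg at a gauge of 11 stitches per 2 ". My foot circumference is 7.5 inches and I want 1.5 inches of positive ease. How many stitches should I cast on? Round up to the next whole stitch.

CO 50 sts.

Finished = 7.5 + 1.5 = 9 in.
11 / 2 = 5.5 sts per inch.
9.00 × 5.5 = 49.50 sts.
→ 50 sts.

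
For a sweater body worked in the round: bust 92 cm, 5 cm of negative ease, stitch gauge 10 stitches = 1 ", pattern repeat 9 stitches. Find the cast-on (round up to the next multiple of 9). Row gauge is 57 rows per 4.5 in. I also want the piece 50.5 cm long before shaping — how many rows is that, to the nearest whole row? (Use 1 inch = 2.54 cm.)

Finished = 92 − 5 = 87 cm.
87 cm × 1/2.54 = 34.25 inches.
10/1 = 10 sts per in; 34.25 × 10 = 342.52 sts.
Next multiple of 9 → 351.
50.5 cm = 19.88 inches; × 12.667 = 251.84 → 252 rows.

Cast on 351 stitches; work 252 rows.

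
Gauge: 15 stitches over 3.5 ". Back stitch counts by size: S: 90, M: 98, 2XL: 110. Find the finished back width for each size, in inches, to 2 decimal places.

15/3.5 = 4.286 sts per in.
S: 90 / 4.286 = 21.000 → 21.00 in.
M: 98 / 4.286 = 22.867 → 22.87 in.
2XL: 110 / 4.286 = 25.667 → 25.67 in.

S 21.00 inches; M 22.87 inches; 2XL 25.67 inches.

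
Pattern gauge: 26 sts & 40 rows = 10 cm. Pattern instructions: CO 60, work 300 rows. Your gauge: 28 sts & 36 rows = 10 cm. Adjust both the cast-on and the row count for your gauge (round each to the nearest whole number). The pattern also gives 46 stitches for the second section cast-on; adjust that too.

Cast on 65 stitches; work 270 rows; second section cast-on 50 stitches.

Stitches: 60 × 28/26 = 64.62 → 65.
Rows: 300 × 36/40 = 270.00 → 270.
second section cast-on: 46 × 28/26 = 49.54 → 50.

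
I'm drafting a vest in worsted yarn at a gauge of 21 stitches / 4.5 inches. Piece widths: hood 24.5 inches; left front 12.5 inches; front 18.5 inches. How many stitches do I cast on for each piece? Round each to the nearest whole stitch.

hood 114; left front 58; front 86.

Rate = 21/4.5 = 4.667 sts per in.
hood: 24.5 × 4.667 = 114.33 → 114.
left front: 12.5 × 4.667 = 58.33 → 58.
front: 18.5 × 4.667 = 86.33 → 86.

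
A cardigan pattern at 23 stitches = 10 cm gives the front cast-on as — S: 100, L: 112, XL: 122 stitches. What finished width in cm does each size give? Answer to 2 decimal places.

23/10 = 2.3 sts per cm.
S: 100 / 2.3 = 43.478 → 43.48 cm.
L: 112 / 2.3 = 48.696 → 48.70 cm.
XL: 122 / 2.3 = 53.043 → 53.04 cm.

S 43.48 cm; L 48.70 cm; XL 53.04 cm.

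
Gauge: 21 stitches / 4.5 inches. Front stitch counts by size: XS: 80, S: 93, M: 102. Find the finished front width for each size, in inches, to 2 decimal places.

21/4.5 = 4.667 sts per in.
XS: 80 / 4.667 = 17.143 → 17.14 in.
S: 93 / 4.667 = 19.929 → 19.93 in.
M: 102 / 4.667 = 21.857 → 21.86 in.

XS 17.14 inches; S 19.93 inches; M 21.86 inches.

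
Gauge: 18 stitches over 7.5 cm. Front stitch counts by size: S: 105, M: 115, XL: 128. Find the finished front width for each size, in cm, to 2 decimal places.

S 43.75 cm; M 47.92 cm; XL 53.33 cm.

18/7.5 = 2.4 sts per cm.
S: 105 / 2.4 = 43.750 → 43.75 cm.
M: 115 / 2.4 = 47.917 → 47.92 cm.
XL: 128 / 2.4 = 53.333 → 53.33 cm.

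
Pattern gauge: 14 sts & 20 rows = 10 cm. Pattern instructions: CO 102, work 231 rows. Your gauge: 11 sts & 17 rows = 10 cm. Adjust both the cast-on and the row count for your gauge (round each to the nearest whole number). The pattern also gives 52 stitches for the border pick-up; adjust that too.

Stitches: 102 × 11/14 = 80.14 → 80.
Rows: 231 × 17/20 = 196.35 → 196.
border pick-up: 52 × 11/14 = 40.86 → 41.

Cast on 80 stitches; work 196 rows; border pick-up 41 stitches.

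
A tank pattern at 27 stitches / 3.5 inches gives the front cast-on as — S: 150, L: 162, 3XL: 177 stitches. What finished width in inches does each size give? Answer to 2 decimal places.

S 19.44 inches; L 21.00 inches; 3XL 22.94 inches.

27/3.5 = 7.714 sts per in.
S: 150 / 7.714 = 19.444 → 19.44 in.
L: 162 / 7.714 = 21.000 → 21.00 in.
3XL: 177 / 7.714 = 22.944 → 22.94 in.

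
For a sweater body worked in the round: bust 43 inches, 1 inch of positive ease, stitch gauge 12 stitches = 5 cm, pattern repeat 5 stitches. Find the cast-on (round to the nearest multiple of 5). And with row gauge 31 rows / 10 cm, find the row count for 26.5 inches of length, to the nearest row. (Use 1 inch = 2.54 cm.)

Cast on 270 stitches; work 209 rows.

Finished = 43 + 1 = 44 inches.
44 inches × 2.54 = 111.76 cm.
12/5 = 2.4 sts per cm; 111.76 × 2.4 = 268.22 sts.
Nearest multiple of 5 → 270.
26.5 inches = 67.31 cm; × 3.1 = 208.66 → 209 rows.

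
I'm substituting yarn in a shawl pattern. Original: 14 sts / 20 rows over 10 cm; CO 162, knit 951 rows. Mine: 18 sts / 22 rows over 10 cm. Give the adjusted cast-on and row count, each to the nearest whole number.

Cast on 208 stitches; work 1046 rows.

Stitches: 162 × 18/14 = 208.29 → 208.
Rows: 951 × 22/20 = 1046.10 → 1046.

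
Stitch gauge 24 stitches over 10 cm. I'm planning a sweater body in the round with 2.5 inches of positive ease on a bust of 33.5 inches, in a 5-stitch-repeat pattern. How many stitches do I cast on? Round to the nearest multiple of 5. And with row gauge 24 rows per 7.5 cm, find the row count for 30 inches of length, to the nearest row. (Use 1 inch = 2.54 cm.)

Finished = 33.5 + 2.5 = 36 inches.
36 inches × 2.54 = 91.44 cm.
24/10 = 2.4 sts per cm; 91.44 × 2.4 = 219.46 sts.
Nearest multiple of 5 → 220.
30 inches = 76.20 cm; × 3.2 = 243.84 → 244 rows.

Cast on 220 stitches; work 244 rows.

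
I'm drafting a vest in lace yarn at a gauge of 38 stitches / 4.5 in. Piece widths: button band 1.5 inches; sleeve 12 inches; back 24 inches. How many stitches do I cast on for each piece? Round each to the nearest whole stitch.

Rate = 38/4.5 = 8.444 sts per in.
button band: 1.5 × 8.444 = 12.67 → 13.
sleeve: 12 × 8.444 = 101.33 → 101.
back: 24 × 8.444 = 202.67 → 203.

button band 13; sleeve 101; back 203.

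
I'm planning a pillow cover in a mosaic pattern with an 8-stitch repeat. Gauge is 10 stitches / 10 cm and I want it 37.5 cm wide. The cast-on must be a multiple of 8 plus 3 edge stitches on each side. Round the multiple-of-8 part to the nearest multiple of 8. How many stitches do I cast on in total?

10 / 10 = 1 sts per cm.
37.5 × 1 = 37.50 sts.
Less 6 edge sts → 31.50 for the repeat.
Nearest multiple of 8: 32.
Add back 6 edge sts → 38.

Cast on 38 stitches.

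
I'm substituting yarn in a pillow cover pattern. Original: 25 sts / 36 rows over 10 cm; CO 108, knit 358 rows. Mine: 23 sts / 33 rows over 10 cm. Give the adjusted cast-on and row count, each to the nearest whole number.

Stitches: 108 × 23/25 = 99.36 → 99.
Rows: 358 × 33/36 = 328.17 → 328.

Cast on 99 stitches; work 328 rows.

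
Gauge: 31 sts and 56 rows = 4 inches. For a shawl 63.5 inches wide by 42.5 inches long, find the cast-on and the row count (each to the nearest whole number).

Cast on 492 stitches and work 595 rows.

Stitch gauge = 31/4 = 7.75 sts/in; 63.5 × 7.75 = 492.12 → 492 sts.
Row gauge = 56/4 = 14 rows/in; 42.5 × 14 = 595.00 → 595 rows.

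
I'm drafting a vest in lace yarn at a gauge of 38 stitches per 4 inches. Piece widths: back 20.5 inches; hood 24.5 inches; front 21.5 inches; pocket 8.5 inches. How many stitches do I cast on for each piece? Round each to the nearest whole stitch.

Rate = 38/4 = 9.5 sts per in.
back: 20.5 × 9.5 = 194.75 → 195.
hood: 24.5 × 9.5 = 232.75 → 233.
front: 21.5 × 9.5 = 204.25 → 204.
pocket: 8.5 × 9.5 = 80.75 → 81.

back 195; hood 233; front 204; pocket 81.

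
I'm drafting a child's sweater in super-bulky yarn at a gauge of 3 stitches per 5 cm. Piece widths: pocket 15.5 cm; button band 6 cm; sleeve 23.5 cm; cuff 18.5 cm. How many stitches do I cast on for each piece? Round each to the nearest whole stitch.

Rate = 3/5 = 0.6 sts per cm.
pocket: 15.5 × 0.6 = 9.30 → 9.
button band: 6 × 0.6 = 3.60 → 4.
sleeve: 23.5 × 0.6 = 14.10 → 14.
cuff: 18.5 × 0.6 = 11.10 → 11.

pocket 9; button band 4; sleeve 14; cuff 11.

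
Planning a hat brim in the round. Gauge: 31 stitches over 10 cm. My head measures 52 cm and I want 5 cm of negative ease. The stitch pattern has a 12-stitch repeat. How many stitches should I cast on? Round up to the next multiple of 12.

Finished = 52 − 5 = 47 cm.
31 / 10 = 3.1 sts/cm.
47 × 3.1 = 145.70 sts.
Next multiple of 12: 156.

CO 156 sts.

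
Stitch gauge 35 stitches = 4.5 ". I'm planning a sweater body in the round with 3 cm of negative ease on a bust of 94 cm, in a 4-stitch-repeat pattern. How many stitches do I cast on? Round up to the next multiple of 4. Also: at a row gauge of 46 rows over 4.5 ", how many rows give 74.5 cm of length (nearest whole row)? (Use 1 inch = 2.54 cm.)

Finished = 94 − 3 = 91 cm.
91 cm × 1/2.54 = 35.83 inches.
35/4.5 = 7.778 sts per in; 35.83 × 7.778 = 278.65 sts.
Next multiple of 4 → 280.
74.5 cm = 29.33 inches; × 10.222 = 299.83 → 300 rows.

Cast on 280 stitches; work 300 rows.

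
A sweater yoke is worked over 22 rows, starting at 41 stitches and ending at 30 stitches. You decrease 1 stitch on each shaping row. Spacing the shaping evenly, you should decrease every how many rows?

Stitches to remove: |30 − 41| = 11.
Shaping rows needed: 11 / 1 = 11.
22 rows / 11 = every 2 rows.

Decrease every 2nd row.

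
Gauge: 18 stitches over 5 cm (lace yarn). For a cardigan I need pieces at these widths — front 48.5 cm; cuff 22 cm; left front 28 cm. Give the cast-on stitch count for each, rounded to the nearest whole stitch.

Rate = 18/5 = 3.6 sts per cm.
front: 48.5 × 3.6 = 174.60 → 175.
cuff: 22 × 3.6 = 79.20 → 79.
left front: 28 × 3.6 = 100.80 → 101.

front 175; cuff 79; left front 101.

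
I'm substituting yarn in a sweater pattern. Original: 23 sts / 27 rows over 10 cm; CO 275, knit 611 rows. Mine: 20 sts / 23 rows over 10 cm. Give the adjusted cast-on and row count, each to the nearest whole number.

Cast on 239 stitches; work 520 rows.

Stitches: 275 × 20/23 = 239.13 → 239.
Rows: 611 × 23/27 = 520.48 → 520.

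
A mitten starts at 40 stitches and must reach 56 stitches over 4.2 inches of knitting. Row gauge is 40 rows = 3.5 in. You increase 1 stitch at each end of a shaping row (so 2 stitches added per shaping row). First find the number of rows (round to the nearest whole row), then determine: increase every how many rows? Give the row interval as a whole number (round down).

Increase every 6th row.

Rows = 4.2 × 11.429 = 48.0 → 48 rows.
Stitches to add: 16 → 8 shaping rows (at 2 st each).
48 / 8 = 6.00 → every 6 rows.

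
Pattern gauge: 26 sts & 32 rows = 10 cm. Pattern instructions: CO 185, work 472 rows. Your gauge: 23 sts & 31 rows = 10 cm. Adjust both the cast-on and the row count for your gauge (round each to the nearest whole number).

Cast on 164 stitches; work 457 rows.

Stitches: 185 × 23/26 = 163.65 → 164.
Rows: 472 × 31/32 = 457.25 → 457.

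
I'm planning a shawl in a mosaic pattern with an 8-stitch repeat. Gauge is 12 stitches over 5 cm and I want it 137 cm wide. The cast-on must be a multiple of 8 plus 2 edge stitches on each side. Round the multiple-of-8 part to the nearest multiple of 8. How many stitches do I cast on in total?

CO 332 sts.

12 / 5 = 2.4 sts per cm.
137 × 2.4 = 328.80 sts.
Less 4 edge sts → 324.80 for the repeat.
Nearest multiple of 8: 328.
Add back 4 edge sts → 332.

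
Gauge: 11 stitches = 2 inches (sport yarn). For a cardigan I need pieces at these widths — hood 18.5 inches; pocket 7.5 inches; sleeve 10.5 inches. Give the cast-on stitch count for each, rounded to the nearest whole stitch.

hood 102; pocket 41; sleeve 58.

Rate = 11/2 = 5.5 sts per in.
hood: 18.5 × 5.5 = 101.75 → 102.
pocket: 7.5 × 5.5 = 41.25 → 41.
sleeve: 10.5 × 5.5 = 57.75 → 58.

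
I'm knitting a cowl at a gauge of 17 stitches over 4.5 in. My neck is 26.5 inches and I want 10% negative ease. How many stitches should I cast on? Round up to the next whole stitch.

91 stitches.

Finished = 26.5 × 0.90 = 23.85 in.
17 / 4.5 = 3.778 sts per inch.
23.85 × 3.778 = 90.10 sts.
→ 91 sts.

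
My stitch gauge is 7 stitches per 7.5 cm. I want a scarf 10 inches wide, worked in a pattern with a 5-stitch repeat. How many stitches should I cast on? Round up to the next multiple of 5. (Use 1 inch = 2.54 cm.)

10 in = 10 × 2.54 = 25.40 cm.
7 / 7.5 = 0.933 sts/cm.
25.40 × 0.933 = 23.71 sts.
→ 25.

25 stitches.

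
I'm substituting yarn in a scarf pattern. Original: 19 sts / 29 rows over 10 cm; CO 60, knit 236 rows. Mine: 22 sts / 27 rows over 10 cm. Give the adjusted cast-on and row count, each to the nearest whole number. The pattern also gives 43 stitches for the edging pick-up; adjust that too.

Stitches: 60 × 22/19 = 69.47 → 69.
Rows: 236 × 27/29 = 219.72 → 220.
edging pick-up: 43 × 22/19 = 49.79 → 50.

Cast on 69 stitches; work 220 rows; edging pick-up 50 stitches.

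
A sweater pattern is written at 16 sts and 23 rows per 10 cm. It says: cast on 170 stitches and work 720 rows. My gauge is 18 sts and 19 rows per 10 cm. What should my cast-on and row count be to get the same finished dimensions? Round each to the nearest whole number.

Stitches: 170 × 18/16 = 191.25 → 191.
Rows: 720 × 19/23 = 594.78 → 595.

Cast on 191 stitches; work 595 rows.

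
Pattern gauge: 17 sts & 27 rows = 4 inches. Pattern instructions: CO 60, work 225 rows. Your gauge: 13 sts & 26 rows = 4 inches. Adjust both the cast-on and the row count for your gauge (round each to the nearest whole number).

Cast on 46 stitches; work 217 rows.

Stitches: 60 × 13/17 = 45.88 → 46.
Rows: 225 × 26/27 = 216.67 → 217.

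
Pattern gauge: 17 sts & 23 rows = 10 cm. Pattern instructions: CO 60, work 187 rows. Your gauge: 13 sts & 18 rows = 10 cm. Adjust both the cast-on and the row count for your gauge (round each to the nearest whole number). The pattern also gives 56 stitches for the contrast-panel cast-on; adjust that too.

Stitches: 60 × 13/17 = 45.88 → 46.
Rows: 187 × 18/23 = 146.35 → 146.
contrast-panel cast-on: 56 × 13/17 = 42.82 → 43.

Cast on 46 stitches; work 146 rows; contrast-panel cast-on 43 stitches.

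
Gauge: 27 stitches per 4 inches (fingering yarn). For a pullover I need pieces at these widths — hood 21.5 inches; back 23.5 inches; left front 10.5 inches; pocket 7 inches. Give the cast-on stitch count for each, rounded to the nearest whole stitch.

hood 145; back 159; left front 71; pocket 47.

Rate = 27/4 = 6.75 sts per in.
hood: 21.5 × 6.75 = 145.12 → 145.
back: 23.5 × 6.75 = 158.62 → 159.
left front: 10.5 × 6.75 = 70.88 → 71.
pocket: 7 × 6.75 = 47.25 → 47.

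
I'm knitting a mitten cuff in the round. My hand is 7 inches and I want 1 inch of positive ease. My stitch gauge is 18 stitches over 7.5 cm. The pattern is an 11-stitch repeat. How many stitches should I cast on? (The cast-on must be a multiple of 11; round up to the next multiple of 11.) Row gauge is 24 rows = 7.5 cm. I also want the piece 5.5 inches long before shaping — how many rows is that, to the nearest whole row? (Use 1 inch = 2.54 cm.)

Finished = 7 + 1 = 8 inches.
8 inches × 2.54 = 20.32 cm.
18/7.5 = 2.4 sts per cm; 20.32 × 2.4 = 48.77 sts.
Next multiple of 11 → 55.
5.5 inches = 13.97 cm; × 3.2 = 44.70 → 45 rows.

Cast on 55 stitches; work 45 rows.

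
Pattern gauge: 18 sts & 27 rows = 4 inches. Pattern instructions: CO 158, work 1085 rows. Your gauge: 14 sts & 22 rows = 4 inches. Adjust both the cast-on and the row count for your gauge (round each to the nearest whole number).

Cast on 123 stitches; work 884 rows.

Stitches: 158 × 14/18 = 122.89 → 123.
Rows: 1085 × 22/27 = 884.07 → 884.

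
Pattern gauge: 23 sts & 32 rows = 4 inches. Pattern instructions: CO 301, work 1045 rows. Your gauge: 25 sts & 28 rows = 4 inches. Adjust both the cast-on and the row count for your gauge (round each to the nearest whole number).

Stitches: 301 × 25/23 = 327.17 → 327.
Rows: 1045 × 28/32 = 914.38 → 914.

Cast on 327 stitches; work 914 rows.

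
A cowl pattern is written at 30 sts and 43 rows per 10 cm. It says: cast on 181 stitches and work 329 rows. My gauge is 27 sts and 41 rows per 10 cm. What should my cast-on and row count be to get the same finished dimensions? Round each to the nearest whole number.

Stitches: 181 × 27/30 = 162.90 → 163.
Rows: 329 × 41/43 = 313.70 → 314.

Cast on 163 stitches; work 314 rows.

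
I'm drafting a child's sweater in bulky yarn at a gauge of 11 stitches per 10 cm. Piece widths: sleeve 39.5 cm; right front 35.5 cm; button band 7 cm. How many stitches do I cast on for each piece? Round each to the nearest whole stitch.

sleeve 43; right front 39; button band 8.

Rate = 11/10 = 1.1 sts per cm.
sleeve: 39.5 × 1.1 = 43.45 → 43.
right front: 35.5 × 1.1 = 39.05 → 39.
button band: 7 × 1.1 = 7.70 → 8.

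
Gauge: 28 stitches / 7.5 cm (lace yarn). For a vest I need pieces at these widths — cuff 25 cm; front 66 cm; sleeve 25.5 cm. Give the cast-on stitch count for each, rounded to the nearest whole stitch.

cuff 93; front 246; sleeve 95.

Rate = 28/7.5 = 3.733 sts per cm.
cuff: 25 × 3.733 = 93.33 → 93.
front: 66 × 3.733 = 246.40 → 246.
sleeve: 25.5 × 3.733 = 95.20 → 95.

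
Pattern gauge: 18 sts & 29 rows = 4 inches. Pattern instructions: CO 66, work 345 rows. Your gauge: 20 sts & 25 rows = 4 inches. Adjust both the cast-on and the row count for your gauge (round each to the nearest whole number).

Cast on 73 stitches; work 297 rows.

Stitches: 66 × 20/18 = 73.33 → 73.
Rows: 345 × 25/29 = 297.41 → 297.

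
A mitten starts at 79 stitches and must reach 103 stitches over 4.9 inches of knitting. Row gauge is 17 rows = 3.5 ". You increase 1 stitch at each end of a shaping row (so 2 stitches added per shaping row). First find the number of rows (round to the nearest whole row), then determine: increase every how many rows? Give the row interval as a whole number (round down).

Increase every 2nd row.

Rows = 4.9 × 4.857 = 23.8 → 24 rows.
Stitches to add: 24 → 12 shaping rows (at 2 st each).
24 / 12 = 2.00 → every 2 rows.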